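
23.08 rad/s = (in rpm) 220.4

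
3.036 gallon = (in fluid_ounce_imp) 404.5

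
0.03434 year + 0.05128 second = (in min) 1.805e+04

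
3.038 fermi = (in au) 2.031e-26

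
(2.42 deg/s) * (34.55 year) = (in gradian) 2.93e+09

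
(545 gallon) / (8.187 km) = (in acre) 6.227e-08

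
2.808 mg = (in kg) 2.808e-06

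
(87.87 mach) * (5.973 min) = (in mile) 6663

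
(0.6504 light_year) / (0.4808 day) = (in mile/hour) 3.313e+11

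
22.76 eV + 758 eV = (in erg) 1.251e-09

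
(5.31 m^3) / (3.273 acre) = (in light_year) 4.237e-20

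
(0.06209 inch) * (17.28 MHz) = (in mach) 80.04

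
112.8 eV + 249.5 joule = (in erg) 2.495e+09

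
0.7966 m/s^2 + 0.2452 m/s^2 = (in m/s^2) 1.042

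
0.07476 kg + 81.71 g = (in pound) 0.345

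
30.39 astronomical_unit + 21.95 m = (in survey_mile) 2.825e+09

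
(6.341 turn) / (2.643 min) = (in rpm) 2.399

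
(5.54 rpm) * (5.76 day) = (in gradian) 1.838e+07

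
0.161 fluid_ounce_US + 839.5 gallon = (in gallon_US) 839.5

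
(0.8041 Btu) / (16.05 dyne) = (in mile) 3284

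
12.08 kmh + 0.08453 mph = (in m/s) 3.393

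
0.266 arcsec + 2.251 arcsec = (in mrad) 0.0122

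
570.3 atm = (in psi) 8381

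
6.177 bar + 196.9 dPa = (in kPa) 617.7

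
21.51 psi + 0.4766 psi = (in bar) 1.516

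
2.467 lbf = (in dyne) 1.097e+06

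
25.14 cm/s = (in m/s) 0.2514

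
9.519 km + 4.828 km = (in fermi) 1.435e+19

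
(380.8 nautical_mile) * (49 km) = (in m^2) 3.456e+10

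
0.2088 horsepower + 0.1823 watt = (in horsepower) 0.209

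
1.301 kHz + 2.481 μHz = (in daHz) 130.1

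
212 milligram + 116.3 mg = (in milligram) 328.3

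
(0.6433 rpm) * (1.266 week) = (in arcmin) 1.773e+08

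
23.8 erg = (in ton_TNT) 5.688e-16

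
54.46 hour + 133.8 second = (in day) 2.271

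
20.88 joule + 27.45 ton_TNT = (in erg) 1.149e+18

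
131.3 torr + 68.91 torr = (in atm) 0.2634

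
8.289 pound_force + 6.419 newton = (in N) 43.29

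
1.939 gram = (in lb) 0.004275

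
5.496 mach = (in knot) 3638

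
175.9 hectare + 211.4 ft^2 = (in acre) 434.7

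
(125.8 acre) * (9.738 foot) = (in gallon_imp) 3.324e+08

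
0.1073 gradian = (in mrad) 1.685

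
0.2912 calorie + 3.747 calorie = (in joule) 16.9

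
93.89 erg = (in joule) 9.389e-06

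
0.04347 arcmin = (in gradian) 0.000805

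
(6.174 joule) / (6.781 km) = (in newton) 0.0009105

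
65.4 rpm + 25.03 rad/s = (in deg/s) 1827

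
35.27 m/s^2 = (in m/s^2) 35.27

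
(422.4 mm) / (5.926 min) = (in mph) 0.002657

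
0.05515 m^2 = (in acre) 1.363e-05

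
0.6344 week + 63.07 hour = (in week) 1.01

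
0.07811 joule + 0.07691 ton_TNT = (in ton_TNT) 0.07691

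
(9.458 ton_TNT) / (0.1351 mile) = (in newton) 1.82e+08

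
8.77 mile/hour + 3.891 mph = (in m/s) 5.66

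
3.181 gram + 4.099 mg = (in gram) 3.185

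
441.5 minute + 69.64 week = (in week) 69.68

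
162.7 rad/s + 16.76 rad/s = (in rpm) 1714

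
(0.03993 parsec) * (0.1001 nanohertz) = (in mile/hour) 2.759e+05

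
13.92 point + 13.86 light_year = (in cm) 1.311e+19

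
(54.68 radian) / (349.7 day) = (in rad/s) 1.81e-06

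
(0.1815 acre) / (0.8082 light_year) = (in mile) 5.969e-17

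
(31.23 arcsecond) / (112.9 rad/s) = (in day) 1.552e-11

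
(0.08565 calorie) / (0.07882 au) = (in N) 3.039e-11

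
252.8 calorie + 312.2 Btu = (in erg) 3.304e+12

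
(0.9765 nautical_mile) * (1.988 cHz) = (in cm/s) 3595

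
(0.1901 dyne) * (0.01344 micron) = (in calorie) 6.106e-15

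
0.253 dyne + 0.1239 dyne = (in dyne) 0.3769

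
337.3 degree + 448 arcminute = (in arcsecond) 1.241e+06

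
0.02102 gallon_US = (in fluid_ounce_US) 2.691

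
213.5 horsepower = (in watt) 1.592e+05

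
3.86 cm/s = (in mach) 0.0001134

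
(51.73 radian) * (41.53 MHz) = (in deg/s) 1.231e+11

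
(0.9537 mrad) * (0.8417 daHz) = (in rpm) 0.07666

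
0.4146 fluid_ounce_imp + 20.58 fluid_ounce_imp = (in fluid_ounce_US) 20.17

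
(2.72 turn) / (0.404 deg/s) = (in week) 0.004008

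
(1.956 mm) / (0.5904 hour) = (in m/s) 9.203e-07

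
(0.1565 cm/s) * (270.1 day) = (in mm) 3.652e+07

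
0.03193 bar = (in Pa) 3193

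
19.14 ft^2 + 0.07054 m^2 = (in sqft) 19.9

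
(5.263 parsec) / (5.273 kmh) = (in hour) 3.08e+13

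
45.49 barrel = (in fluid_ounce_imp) 2.545e+05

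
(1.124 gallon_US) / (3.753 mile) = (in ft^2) 7.583e-06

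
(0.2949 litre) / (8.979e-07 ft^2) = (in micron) 3.535e+09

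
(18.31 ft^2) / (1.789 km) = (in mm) 0.9508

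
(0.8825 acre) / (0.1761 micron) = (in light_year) 2.144e-06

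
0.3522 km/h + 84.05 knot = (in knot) 84.24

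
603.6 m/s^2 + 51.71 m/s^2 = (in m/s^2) 655.3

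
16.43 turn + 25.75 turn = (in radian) 265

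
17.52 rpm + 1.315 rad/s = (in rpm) 30.08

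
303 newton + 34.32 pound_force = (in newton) 455.7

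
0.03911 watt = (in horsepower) 5.245e-05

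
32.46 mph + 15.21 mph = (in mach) 0.06259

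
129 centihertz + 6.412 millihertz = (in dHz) 12.96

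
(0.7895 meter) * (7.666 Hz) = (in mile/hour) 13.54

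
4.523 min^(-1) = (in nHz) 7.538e+07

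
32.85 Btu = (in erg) 3.466e+11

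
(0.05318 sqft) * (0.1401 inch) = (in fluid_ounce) 0.5945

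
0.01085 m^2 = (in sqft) 0.1168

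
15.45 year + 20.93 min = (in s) 4.872e+08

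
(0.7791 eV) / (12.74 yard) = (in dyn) 1.072e-15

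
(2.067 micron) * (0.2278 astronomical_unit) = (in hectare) 7.044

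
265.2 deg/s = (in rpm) 44.2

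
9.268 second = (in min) 0.1545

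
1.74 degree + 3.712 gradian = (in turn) 0.01411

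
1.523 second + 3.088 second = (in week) 7.624e-06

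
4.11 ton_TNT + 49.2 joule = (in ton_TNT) 4.11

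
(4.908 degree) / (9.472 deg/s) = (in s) 0.5182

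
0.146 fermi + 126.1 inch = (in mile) 0.00199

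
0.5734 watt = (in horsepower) 0.0007689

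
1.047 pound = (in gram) 474.9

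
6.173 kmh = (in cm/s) 171.5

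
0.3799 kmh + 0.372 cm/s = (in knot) 0.2124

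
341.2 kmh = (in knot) 184.2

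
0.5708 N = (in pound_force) 0.1283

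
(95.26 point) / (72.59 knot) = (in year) 2.854e-11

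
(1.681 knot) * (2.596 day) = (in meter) 1.94e+05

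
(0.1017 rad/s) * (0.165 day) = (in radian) 1450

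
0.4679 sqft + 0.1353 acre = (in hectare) 0.05476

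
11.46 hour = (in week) 0.06821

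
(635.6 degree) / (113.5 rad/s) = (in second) 0.09774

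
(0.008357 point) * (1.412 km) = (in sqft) 0.04481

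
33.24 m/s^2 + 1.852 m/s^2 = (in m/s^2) 35.09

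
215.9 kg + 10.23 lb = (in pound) 486.2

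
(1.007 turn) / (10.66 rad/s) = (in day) 6.87e-06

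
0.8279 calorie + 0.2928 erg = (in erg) 3.464e+07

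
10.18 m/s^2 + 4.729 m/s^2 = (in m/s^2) 14.91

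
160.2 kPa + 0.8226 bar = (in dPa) 2.425e+06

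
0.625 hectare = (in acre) 1.544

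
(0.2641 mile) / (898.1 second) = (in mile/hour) 1.059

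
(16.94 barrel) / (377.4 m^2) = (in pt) 20.23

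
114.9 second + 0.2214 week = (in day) 1.551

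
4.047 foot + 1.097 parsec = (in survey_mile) 2.103e+13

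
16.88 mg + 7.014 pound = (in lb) 7.014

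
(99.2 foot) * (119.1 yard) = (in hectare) 0.3293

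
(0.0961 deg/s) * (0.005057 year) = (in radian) 267.5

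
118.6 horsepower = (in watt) 8.844e+04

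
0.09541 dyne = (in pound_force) 2.145e-07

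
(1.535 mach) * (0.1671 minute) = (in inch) 2.063e+05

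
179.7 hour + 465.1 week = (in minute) 4.699e+06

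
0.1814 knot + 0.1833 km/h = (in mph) 0.3226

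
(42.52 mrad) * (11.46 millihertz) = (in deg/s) 0.02792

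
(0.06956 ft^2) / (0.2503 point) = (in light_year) 7.736e-15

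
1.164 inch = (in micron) 2.957e+04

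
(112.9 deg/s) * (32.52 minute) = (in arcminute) 1.322e+07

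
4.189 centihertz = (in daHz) 0.004189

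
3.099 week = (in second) 1.874e+06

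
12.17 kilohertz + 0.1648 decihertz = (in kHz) 12.17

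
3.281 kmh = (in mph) 2.039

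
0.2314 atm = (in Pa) 2.345e+04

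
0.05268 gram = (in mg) 52.68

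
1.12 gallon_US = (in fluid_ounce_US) 143.4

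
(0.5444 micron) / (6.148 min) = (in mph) 3.301e-09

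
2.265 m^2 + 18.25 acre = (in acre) 18.25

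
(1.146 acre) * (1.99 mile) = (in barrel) 9.342e+07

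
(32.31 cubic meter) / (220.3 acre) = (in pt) 0.1027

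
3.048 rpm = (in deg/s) 18.29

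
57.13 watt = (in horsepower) 0.07661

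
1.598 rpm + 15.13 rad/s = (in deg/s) 876.5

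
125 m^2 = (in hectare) 0.0125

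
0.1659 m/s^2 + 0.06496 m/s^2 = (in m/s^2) 0.2309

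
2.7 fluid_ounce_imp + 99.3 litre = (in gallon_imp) 21.86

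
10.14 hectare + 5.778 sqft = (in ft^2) 1.091e+06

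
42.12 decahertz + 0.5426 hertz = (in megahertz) 0.0004217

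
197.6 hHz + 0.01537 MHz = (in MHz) 0.03513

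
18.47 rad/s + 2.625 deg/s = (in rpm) 176.8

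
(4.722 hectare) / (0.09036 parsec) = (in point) 4.801e-08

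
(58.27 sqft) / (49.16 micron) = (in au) 7.361e-07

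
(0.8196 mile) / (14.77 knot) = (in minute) 2.893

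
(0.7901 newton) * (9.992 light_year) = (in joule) 7.469e+16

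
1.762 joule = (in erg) 1.762e+07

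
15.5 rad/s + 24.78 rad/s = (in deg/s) 2308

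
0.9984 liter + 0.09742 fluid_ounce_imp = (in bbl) 0.006297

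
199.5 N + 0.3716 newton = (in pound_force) 44.93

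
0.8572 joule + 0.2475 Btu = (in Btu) 0.2483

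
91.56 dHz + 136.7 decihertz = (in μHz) 2.283e+07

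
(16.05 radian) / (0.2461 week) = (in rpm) 0.00103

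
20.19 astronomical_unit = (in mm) 3.02e+15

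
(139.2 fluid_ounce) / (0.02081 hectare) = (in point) 0.05607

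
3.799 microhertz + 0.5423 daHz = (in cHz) 542.3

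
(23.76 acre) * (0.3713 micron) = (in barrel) 0.2246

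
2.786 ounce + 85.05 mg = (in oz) 2.789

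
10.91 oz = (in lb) 0.6819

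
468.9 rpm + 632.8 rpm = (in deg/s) 6610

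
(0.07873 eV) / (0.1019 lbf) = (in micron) 2.783e-14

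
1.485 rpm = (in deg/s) 8.91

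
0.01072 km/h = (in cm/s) 0.2978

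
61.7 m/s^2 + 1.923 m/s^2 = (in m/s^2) 63.62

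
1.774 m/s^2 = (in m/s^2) 1.774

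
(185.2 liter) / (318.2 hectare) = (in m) 5.82e-08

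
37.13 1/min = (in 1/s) 0.6188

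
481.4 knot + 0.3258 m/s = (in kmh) 892.7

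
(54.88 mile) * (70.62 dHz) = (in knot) 1.212e+06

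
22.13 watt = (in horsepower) 0.02968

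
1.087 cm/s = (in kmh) 0.03913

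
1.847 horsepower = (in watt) 1377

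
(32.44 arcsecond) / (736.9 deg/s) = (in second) 1.223e-05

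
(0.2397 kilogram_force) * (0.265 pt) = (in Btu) 2.083e-07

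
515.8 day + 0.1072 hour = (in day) 515.8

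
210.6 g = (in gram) 210.6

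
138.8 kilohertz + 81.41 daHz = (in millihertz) 1.396e+08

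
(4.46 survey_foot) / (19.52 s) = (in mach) 0.0002045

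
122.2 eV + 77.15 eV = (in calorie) 7.634e-18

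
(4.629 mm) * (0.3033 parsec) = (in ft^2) 4.663e+14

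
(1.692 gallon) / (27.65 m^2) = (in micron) 231.6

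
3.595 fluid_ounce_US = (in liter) 0.1063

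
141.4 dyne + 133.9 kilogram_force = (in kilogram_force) 133.9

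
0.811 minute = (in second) 48.66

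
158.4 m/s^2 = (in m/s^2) 158.4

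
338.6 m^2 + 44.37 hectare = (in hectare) 44.4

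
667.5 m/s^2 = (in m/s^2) 667.5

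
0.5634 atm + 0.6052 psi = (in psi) 8.885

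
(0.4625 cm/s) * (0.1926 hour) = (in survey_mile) 0.001993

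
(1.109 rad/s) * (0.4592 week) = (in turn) 4.902e+04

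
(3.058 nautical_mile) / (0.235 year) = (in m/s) 0.0007642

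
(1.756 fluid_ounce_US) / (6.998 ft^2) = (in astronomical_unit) 5.339e-16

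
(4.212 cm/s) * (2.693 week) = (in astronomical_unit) 4.586e-07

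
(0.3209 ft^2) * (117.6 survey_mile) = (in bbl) 3.549e+04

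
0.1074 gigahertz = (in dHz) 1.074e+09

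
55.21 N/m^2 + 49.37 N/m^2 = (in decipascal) 1046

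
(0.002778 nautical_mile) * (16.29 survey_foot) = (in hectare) 0.002555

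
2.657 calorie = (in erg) 1.112e+08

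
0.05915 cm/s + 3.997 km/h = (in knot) 2.159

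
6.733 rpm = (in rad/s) 0.7051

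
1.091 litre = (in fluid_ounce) 36.89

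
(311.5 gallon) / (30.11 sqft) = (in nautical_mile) 0.0002276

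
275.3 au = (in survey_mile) 2.559e+10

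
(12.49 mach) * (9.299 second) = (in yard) 4.325e+04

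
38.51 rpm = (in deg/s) 231.1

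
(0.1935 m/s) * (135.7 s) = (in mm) 2.626e+04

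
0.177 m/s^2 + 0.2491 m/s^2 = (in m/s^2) 0.4261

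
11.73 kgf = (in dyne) 1.15e+07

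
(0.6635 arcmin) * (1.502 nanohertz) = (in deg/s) 1.661e-11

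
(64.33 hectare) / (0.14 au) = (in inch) 0.001209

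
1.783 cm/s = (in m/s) 0.01783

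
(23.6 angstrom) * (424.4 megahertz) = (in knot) 1.947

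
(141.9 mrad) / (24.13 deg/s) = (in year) 1.068e-08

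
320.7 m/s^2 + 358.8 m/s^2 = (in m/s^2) 679.5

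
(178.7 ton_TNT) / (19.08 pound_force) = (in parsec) 2.855e-07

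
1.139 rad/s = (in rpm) 10.88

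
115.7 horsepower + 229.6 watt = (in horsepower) 116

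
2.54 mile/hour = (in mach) 0.003335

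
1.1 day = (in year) 0.003014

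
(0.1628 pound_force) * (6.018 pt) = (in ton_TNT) 3.675e-13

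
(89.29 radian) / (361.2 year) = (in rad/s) 7.839e-09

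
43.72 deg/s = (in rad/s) 0.7631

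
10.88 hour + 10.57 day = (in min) 1.587e+04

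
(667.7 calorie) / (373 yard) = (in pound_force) 1.841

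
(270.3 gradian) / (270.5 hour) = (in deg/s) 0.0002498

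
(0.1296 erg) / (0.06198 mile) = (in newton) 1.299e-10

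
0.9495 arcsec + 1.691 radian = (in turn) 0.2691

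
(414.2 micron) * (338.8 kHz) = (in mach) 0.4121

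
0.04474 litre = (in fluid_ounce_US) 1.513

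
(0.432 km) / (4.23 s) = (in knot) 198.5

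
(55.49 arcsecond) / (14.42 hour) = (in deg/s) 2.969e-07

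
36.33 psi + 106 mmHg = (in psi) 38.38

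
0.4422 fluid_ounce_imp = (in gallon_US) 0.003319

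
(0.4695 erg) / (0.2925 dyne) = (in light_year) 1.697e-18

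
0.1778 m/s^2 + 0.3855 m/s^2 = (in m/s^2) 0.5633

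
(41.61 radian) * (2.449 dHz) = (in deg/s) 583.9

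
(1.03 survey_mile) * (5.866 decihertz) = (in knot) 1890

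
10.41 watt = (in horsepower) 0.01396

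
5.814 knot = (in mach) 0.008784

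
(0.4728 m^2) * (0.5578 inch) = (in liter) 6.699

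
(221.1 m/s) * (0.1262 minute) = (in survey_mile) 1.04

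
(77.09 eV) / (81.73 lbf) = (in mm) 3.397e-17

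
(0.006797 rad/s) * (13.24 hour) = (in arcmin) 1.114e+06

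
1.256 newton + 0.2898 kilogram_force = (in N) 4.098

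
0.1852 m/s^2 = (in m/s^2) 0.1852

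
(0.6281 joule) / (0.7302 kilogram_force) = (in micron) 8.771e+04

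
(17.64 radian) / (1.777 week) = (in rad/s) 1.641e-05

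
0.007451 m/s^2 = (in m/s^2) 0.007451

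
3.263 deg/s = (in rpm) 0.5438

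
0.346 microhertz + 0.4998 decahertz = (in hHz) 0.04998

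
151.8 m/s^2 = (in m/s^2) 151.8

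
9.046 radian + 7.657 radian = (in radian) 16.7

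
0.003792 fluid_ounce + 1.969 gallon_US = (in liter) 7.454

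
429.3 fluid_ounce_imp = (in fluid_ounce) 412.5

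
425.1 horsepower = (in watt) 3.17e+05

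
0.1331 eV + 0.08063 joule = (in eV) 5.033e+17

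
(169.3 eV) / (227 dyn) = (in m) 1.195e-14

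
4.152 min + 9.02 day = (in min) 1.299e+04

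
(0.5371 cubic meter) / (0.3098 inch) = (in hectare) 0.006826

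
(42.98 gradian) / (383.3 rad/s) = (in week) 2.912e-09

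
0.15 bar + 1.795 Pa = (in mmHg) 112.5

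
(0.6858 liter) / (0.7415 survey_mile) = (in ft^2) 6.186e-06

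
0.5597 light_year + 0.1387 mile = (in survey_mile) 3.29e+12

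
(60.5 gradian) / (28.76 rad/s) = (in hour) 9.179e-06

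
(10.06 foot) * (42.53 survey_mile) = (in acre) 51.86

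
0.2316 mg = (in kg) 2.316e-07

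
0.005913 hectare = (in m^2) 59.13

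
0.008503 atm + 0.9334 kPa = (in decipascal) 1.795e+04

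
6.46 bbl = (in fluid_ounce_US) 3.473e+04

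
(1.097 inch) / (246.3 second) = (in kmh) 0.0004073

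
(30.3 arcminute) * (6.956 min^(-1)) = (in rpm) 0.009758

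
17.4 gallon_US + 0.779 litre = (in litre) 66.65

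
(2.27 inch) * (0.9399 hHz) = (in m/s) 5.419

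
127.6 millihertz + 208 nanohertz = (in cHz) 12.76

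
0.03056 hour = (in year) 3.489e-06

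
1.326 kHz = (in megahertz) 0.001326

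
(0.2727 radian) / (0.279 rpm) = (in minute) 0.1556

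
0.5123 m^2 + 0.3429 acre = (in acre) 0.343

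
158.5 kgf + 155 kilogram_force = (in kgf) 313.5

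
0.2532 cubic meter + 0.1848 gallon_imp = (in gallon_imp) 55.88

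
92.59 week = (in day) 648.1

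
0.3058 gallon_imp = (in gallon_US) 0.3673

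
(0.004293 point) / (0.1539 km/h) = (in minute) 5.904e-07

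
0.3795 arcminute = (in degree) 0.006325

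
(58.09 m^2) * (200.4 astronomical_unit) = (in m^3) 1.742e+15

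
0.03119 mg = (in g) 3.119e-05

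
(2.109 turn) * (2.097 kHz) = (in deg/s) 1.592e+06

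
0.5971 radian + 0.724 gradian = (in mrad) 608.5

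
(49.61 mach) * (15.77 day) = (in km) 2.302e+07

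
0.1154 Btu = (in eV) 7.599e+20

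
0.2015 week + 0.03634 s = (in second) 1.219e+05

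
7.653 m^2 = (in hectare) 0.0007653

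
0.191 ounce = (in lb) 0.01194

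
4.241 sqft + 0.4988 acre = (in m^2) 2019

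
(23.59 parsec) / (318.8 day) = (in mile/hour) 5.912e+10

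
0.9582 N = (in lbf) 0.2154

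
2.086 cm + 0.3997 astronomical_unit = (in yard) 6.539e+10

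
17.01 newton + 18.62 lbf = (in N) 99.84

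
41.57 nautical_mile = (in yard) 8.419e+04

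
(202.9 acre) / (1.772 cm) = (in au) 0.0003097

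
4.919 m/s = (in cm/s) 491.9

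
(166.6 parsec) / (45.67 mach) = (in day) 3.826e+09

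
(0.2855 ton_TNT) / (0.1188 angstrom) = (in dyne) 1.005e+25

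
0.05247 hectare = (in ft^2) 5648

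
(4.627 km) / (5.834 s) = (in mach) 2.329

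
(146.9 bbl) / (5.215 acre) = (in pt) 3.137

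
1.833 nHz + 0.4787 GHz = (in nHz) 4.787e+17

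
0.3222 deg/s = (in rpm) 0.0537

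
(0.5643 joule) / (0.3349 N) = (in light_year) 1.781e-16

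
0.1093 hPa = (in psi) 0.001585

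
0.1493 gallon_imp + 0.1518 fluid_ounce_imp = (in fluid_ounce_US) 23.1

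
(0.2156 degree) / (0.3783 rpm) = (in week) 1.571e-07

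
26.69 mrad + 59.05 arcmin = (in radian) 0.04387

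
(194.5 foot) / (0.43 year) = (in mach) 1.284e-08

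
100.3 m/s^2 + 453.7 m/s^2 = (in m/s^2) 554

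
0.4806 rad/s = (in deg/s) 27.54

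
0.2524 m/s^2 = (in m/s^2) 0.2524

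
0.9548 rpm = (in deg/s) 5.729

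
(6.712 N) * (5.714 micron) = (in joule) 3.835e-05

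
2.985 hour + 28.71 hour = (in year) 0.003618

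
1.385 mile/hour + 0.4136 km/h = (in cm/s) 73.4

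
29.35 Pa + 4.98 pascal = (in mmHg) 0.2575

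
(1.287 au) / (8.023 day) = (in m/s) 2.777e+05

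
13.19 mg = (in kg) 1.319e-05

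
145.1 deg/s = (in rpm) 24.18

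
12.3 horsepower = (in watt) 9172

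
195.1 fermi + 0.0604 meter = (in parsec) 1.957e-18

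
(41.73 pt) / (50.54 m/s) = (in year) 9.237e-12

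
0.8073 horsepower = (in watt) 602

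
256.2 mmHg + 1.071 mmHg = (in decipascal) 3.43e+05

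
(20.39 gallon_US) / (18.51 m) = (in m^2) 0.00417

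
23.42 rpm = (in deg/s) 140.5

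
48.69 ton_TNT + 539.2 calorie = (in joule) 2.037e+11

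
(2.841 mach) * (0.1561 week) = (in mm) 9.133e+10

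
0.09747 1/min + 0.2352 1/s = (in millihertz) 236.8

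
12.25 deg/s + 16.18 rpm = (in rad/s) 1.908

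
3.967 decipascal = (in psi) 5.754e-05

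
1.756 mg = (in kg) 1.756e-06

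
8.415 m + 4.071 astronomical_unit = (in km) 6.09e+08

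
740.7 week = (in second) 4.48e+08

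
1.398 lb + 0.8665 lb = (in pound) 2.264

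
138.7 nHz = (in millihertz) 0.0001387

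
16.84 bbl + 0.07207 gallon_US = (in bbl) 16.84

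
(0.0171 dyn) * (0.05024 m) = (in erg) 0.08591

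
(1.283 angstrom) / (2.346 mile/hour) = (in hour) 3.398e-14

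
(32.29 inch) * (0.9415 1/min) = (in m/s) 0.01287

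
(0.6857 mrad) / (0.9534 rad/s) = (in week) 1.189e-09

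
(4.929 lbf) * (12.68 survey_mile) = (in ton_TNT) 0.0001069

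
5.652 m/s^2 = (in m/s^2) 5.652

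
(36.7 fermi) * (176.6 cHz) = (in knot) 1.26e-13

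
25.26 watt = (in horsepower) 0.03387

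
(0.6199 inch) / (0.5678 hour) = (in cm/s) 0.0007703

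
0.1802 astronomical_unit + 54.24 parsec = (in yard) 1.83e+18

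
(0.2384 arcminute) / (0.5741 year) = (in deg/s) 2.195e-10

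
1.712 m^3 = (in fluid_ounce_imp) 6.025e+04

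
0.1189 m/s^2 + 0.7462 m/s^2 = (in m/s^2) 0.8651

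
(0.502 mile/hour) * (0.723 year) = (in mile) 3179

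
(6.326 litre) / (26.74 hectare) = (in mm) 2.366e-05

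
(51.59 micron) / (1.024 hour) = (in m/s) 1.399e-08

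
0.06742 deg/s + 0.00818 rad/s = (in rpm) 0.08935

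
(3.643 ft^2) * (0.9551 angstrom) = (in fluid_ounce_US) 1.093e-06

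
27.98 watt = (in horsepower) 0.03752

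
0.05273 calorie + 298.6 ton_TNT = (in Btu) 1.184e+09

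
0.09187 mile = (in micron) 1.479e+08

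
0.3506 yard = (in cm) 32.06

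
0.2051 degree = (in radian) 0.00358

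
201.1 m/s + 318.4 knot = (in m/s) 364.9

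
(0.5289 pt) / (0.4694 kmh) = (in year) 4.538e-11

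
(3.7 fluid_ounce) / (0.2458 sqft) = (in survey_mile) 2.977e-06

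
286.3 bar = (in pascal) 2.863e+07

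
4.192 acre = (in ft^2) 1.826e+05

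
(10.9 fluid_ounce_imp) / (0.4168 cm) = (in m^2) 0.0743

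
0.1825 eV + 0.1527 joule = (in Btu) 0.0001447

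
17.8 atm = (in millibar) 1.804e+04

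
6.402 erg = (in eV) 3.996e+12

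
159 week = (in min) 1.603e+06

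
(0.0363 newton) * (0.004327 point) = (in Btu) 5.252e-11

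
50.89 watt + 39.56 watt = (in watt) 90.45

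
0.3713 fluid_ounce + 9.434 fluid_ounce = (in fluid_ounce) 9.805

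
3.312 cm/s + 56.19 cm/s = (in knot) 1.157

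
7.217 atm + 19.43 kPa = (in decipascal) 7.507e+06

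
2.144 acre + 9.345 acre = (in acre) 11.49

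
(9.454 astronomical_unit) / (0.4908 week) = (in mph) 1.066e+07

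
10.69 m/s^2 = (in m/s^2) 10.69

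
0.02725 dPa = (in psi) 3.952e-07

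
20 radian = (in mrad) 2e+04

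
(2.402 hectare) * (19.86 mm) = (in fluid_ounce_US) 1.613e+07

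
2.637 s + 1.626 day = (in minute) 2341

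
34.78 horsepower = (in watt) 2.594e+04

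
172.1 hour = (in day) 7.171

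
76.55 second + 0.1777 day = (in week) 0.02551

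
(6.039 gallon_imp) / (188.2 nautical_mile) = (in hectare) 7.877e-12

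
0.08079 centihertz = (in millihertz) 0.8079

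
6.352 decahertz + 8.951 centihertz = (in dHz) 636.1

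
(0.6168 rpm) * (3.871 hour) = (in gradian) 5.73e+04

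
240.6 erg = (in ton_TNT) 5.75e-15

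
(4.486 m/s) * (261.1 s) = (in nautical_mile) 0.6324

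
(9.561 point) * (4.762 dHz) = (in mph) 0.003593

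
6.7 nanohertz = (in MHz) 6.7e-15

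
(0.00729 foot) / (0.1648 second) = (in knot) 0.02621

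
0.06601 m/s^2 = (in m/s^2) 0.06601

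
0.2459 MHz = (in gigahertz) 0.0002459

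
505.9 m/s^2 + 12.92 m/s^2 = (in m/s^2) 518.8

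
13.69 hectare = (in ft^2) 1.474e+06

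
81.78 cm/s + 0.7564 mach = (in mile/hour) 578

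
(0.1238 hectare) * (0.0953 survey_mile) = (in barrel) 1.194e+06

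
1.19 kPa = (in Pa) 1190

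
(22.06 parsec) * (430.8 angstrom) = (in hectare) 2.932e+06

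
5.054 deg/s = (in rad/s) 0.08821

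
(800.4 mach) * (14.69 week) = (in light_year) 0.0002559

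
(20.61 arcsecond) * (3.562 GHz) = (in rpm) 3.399e+06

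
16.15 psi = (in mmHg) 835.2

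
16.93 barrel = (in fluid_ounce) 9.102e+04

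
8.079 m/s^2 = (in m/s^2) 8.079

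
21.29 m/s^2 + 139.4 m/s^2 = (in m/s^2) 160.7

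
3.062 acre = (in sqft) 1.334e+05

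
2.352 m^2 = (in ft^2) 25.32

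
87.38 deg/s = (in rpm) 14.56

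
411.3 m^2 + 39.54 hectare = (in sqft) 4.26e+06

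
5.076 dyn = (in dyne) 5.076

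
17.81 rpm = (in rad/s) 1.865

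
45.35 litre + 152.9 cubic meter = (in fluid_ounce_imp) 5.383e+06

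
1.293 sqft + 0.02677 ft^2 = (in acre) 3.03e-05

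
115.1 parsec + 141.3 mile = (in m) 3.552e+18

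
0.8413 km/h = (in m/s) 0.2337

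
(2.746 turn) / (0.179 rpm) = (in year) 2.919e-05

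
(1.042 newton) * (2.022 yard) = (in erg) 1.927e+07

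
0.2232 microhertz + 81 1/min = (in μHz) 1.35e+06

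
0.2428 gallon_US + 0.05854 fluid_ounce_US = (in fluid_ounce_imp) 32.41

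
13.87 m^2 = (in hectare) 0.001387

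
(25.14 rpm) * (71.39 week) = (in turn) 1.809e+07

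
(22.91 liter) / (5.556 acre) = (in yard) 1.114e-06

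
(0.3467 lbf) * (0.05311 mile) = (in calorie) 31.5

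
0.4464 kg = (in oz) 15.75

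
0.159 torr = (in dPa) 212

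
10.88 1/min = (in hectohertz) 0.001813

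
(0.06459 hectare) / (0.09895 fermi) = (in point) 1.85e+22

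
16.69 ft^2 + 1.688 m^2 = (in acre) 0.0008003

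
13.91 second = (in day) 0.000161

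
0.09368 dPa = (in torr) 7.027e-05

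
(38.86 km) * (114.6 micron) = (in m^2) 4.453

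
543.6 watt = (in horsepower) 0.729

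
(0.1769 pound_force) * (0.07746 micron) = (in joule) 6.095e-08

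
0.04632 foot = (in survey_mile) 8.773e-06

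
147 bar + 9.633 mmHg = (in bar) 147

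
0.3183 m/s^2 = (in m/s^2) 0.3183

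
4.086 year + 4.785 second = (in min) 2.148e+06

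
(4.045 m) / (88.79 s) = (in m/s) 0.04556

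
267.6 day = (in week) 38.23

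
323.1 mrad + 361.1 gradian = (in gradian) 381.7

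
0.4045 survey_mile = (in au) 4.352e-09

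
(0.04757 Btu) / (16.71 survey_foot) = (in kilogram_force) 1.005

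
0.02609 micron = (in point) 7.396e-05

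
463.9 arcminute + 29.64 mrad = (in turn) 0.02619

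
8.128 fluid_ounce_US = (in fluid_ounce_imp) 8.46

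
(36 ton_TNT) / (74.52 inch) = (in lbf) 1.789e+10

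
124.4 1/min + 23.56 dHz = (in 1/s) 4.429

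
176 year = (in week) 9177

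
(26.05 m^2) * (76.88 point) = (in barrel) 4.444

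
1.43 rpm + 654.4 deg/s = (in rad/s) 11.57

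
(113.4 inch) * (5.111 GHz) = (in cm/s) 1.472e+12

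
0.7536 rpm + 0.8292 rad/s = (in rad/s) 0.9081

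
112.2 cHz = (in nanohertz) 1.122e+09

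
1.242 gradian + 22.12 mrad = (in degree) 2.385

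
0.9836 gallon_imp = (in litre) 4.472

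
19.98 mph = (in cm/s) 893.2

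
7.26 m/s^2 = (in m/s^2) 7.26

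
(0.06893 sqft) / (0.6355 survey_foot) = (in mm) 33.06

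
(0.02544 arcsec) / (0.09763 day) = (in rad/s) 1.462e-11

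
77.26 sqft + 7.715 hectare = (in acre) 19.07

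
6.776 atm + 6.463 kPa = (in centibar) 693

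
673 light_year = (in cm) 6.367e+20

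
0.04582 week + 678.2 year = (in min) 3.565e+08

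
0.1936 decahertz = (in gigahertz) 1.936e-09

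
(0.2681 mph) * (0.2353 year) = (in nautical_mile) 480.2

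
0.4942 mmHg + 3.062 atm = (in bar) 3.103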